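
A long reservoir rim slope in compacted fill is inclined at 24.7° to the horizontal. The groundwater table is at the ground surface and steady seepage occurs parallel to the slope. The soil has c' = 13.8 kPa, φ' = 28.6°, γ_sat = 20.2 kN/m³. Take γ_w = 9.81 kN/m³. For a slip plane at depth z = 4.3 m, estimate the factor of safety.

FS = 1.03

With seepage parallel to the slope and the water table at the surface, the effective normal stress on the slip plane uses the buoyant unit weight γ' = γ_sat − γ_w while the driving shear stress uses γ_sat:
FS = [c' + γ' z cos²β tanφ'] / [γ_sat z sinβ cosβ]
γ' = 20.2 − 9.81 = 10.39 kN/m³
Numerator = 13.8 + 10.39·4.3·cos²24.7°·tan28.6° = 13.8 + 10.39·4.3·0.8254·0.5452 = 33.905 kPa
Denominator = 20.2·4.3·sin24.7°·cos24.7° = 20.2·4.3·0.4179·0.9085 = 32.975 kPa
FS = 33.905 / 32.975 = 1.028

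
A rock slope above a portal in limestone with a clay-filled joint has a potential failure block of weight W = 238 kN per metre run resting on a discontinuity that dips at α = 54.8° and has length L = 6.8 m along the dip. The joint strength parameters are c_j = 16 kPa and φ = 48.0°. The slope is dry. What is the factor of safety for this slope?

Resolving the block weight along and normal to the plane and applying the Mohr–Coulomb strength on the joint:
N' = W cosα = 238·cos54.8° = 137.2 kN/m
Driving force T = W sinα = 238·sin54.8° = 194.5 kN/m
Resisting force R = c_j·L + N'·tanφ = 16·6.8 + 137.2·tan48.0° = 108.8 + 152.4 = 261.2 kN/m
FS = R / T = 261.2 / 194.5 = 1.343

FS = 1.34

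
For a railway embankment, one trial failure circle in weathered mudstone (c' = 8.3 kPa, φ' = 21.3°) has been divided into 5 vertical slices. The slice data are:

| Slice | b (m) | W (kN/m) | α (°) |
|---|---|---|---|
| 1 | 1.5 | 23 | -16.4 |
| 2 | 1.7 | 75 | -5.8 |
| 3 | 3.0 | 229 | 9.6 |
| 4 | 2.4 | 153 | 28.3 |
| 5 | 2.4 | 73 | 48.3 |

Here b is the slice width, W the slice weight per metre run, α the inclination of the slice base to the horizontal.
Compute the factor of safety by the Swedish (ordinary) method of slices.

FS = 2.00

Ordinary method of slices: FS = Σ[c'·Δl_i + (W_i cosα_i)·tanφ'] / Σ W_i sinα_i, with Δl_i = b_i / cosα_i.
Slice 1: Δl = 1.5/cos(-16.4°) = 1.564 m; N'_1 = 23·cos(-16.4°) = 22.1; c'Δl = 12.98; W sinα = -6.5
Slice 2: Δl = 1.7/cos(-5.8°) = 1.709 m; N'_2 = 75·cos(-5.8°) = 74.6; c'Δl = 14.18; W sinα = -7.6
Slice 3: Δl = 3.0/cos9.6° = 3.043 m; N'_3 = 229·cos9.6° = 225.8; c'Δl = 25.25; W sinα = 38.2
Slice 4: Δl = 2.4/cos28.3° = 2.726 m; N'_4 = 153·cos28.3° = 134.7; c'Δl = 22.62; W sinα = 72.5
Slice 5: Δl = 2.4/cos48.3° = 3.608 m; N'_5 = 73·cos48.3° = 48.6; c'Δl = 29.94; W sinα = 54.5
Σc'Δl = 105.0 kN/m; ΣN' = 505.7 kN/m; ΣW sinα = 151.2 kN/m
Resisting = 105.0 + 505.7·tan21.3° = 105.0 + 197.2 = 302.2 kN/m
FS = 302.2 / 151.2 = 1.999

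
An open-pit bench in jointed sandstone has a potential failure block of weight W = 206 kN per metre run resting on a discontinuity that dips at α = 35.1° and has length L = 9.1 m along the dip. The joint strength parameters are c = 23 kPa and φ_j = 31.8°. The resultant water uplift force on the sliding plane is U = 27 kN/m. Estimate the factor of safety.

Resolving the block weight along and normal to the plane and applying the Mohr–Coulomb strength on the joint:
N' = W cosα − U = 206·cos35.1° − 27 = 141.5 kN/m
Driving force T = W sinα = 206·sin35.1° = 118.5 kN/m
Resisting force R = c·L + N'·tanφ_j = 23·9.1 + 141.5·tan31.8° = 209.3 + 87.8 = 297.1 kN/m
FS = R / T = 297.1 / 118.5 = 2.508

FS = 2.51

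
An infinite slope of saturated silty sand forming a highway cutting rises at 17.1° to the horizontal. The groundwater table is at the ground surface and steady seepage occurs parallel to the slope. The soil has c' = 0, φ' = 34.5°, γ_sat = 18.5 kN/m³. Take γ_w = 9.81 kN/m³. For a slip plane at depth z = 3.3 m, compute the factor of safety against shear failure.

With seepage parallel to the slope and the water table at the surface, the effective normal stress on the slip plane uses the buoyant unit weight γ' = γ_sat − γ_w while the driving shear stress uses γ_sat:
FS = [c' + γ' z cos²β tanφ'] / [γ_sat z sinβ cosβ]
(For c' = 0 this reduces to FS = (γ'/γ_sat)·tanφ'/tanβ.)
γ' = 18.5 − 9.81 = 8.69 kN/m³
Numerator = 0.0 + 8.69·3.3·cos²17.1°·tan34.5° = 0.0 + 8.69·3.3·0.9135·0.6873 = 18.005 kPa
Denominator = 18.5·3.3·sin17.1°·cos17.1° = 18.5·3.3·0.2940·0.9558 = 17.158 kPa
FS = 18.005 / 17.158 = 1.049

FS = 1.05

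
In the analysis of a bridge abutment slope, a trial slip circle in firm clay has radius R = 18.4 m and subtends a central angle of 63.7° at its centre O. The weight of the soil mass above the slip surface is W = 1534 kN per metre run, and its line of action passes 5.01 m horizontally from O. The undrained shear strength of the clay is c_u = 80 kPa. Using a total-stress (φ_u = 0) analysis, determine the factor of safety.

FS = 3.92

Taking moments about the centre O, the resisting moment is provided by the undrained shear strength acting along the arc:
Arc length L_a = R·θ = 18.4·(63.7°·π/180) = 18.4·1.1118 = 20.46 m
M_R = c_u·L_a·R = 80·20.46·18.4 = 30112.2 kN·m/m
M_D = W·d = 1534·5.01 = 7685.3 kN·m/m
FS = M_R / M_D = 30112.2 / 7685.3 = 3.918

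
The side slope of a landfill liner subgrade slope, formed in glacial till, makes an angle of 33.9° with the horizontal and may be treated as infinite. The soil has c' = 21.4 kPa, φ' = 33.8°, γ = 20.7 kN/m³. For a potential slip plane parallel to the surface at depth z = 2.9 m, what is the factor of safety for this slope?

For an infinite slope with a slip plane parallel to the surface (no pore pressure): FS = [c' + γz cos²β tanφ'] / [γz sinβ cosβ].
γz = 20.7·2.9 = 60.03 kN/m²
Numerator = 21.4 + 60.03·cos²33.9°·tan33.8° = 21.4 + 60.03·0.6889·0.6694 = 49.085 kPa
Denominator = 60.03·sin33.9°·cos33.9° = 60.03·0.5577·0.8300 = 27.790 kPa
FS = 49.085 / 27.790 = 1.766

FS = 1.77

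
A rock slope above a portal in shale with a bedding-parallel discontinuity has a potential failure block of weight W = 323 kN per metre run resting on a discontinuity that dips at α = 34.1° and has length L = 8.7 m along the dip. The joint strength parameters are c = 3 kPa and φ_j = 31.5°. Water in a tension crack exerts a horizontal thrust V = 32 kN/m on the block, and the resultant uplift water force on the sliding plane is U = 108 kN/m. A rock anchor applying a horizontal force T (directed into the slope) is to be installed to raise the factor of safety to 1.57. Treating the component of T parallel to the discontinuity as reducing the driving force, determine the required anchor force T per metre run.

T = 130 kN/m

Resolving forces along and normal to the sliding plane, with the horizontal anchor force T adding T·sinα to the effective normal force and T·cosα acting up the plane against the driving force:
FS = [cL + (W cosα − U − V sinα + T sinα) tanφ_j] / [W sinα + V cosα − T cosα]
Without the anchor: N' = 141.5 kN/m, driving T_d = 207.6 kN/m, resisting R = 3·8.7 + 141.5·tan31.5° = 112.8 kN/m, FS = 0.54.
Setting FS = 1.57 and solving for T:
1.57·(207.6 − T cos34.1°) = 112.8 + T sin34.1°·tan31.5°
T·(sin34.1°·tan31.5° + 1.57·cos34.1°) = 1.57·207.6 − 112.8
T·(0.5606·0.6128 + 1.57·0.8281) = 325.9 − 112.8 = 213.1
T·1.6436 = 213.1
T = 129.6 kN/m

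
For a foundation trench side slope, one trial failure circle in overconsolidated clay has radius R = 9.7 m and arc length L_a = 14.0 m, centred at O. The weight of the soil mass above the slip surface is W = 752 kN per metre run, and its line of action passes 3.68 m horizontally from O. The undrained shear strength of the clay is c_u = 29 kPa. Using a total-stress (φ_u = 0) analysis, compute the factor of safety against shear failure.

Taking moments about the centre O, the resisting moment is provided by the undrained shear strength acting along the arc:
M_R = c_u·L_a·R = 29·14.00·9.7 = 3938.2 kN·m/m
M_D = W·d = 752·3.68 = 2767.4 kN·m/m
FS = M_R / M_D = 3938.2 / 2767.4 = 1.423

FS = 1.42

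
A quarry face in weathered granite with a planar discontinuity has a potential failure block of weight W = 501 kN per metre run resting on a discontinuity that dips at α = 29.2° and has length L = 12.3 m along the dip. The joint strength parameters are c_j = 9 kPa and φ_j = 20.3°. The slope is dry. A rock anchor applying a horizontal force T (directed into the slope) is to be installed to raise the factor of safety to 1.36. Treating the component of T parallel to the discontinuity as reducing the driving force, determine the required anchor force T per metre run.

Resolving forces along and normal to the sliding plane, with the horizontal anchor force T adding T·sinα to the effective normal force and T·cosα acting up the plane against the driving force:
FS = [c_jL + (W cosα + T sinα) tanφ_j] / [W sinα − T cosα]
Without the anchor: N' = 437.3 kN/m, driving T_d = 244.4 kN/m, resisting R = 9·12.3 + 437.3·tan20.3° = 272.5 kN/m, FS = 1.11.
Setting FS = 1.36 and solving for T:
1.36·(244.4 − T cos29.2°) = 272.5 + T sin29.2°·tan20.3°
T·(sin29.2°·tan20.3° + 1.36·cos29.2°) = 1.36·244.4 − 272.5
T·(0.4879·0.3699 + 1.36·0.8729) = 332.4 − 272.5 = 59.9
T·1.3676 = 59.9
T = 43.8 kN/m

T = 44 kN/m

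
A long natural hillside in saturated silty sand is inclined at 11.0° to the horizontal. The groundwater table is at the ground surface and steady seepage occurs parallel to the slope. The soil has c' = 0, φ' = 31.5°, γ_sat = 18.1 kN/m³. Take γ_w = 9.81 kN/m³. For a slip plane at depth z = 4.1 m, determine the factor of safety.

FS = 1.44

With seepage parallel to the slope and the water table at the surface, the effective normal stress on the slip plane uses the buoyant unit weight γ' = γ_sat − γ_w while the driving shear stress uses γ_sat:
FS = [c' + γ' z cos²β tanφ'] / [γ_sat z sinβ cosβ]
(For c' = 0 this reduces to FS = (γ'/γ_sat)·tanφ'/tanβ.)
γ' = 18.1 − 9.81 = 8.29 kN/m³
Numerator = 0.0 + 8.29·4.1·cos²11.0°·tan31.5° = 0.0 + 8.29·4.1·0.9636·0.6128 = 20.070 kPa
Denominator = 18.1·4.1·sin11.0°·cos11.0° = 18.1·4.1·0.1908·0.9816 = 13.900 kPa
FS = 20.070 / 13.900 = 1.444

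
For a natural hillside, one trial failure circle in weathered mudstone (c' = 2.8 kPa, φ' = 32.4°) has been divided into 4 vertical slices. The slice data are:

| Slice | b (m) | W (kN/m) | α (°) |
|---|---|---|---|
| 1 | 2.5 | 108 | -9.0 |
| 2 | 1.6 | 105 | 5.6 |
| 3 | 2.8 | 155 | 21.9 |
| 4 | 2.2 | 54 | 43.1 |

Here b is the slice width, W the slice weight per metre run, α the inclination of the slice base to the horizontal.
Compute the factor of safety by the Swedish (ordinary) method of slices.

FS = 3.17

Ordinary method of slices: FS = Σ[c'·Δl_i + (W_i cosα_i)·tanφ'] / Σ W_i sinα_i, with Δl_i = b_i / cosα_i.
Slice 1: Δl = 2.5/cos(-9.0°) = 2.531 m; N'_1 = 108·cos(-9.0°) = 106.7; c'Δl = 7.09; W sinα = -16.9
Slice 2: Δl = 1.6/cos5.6° = 1.608 m; N'_2 = 105·cos5.6° = 104.5; c'Δl = 4.50; W sinα = 10.2
Slice 3: Δl = 2.8/cos21.9° = 3.018 m; N'_3 = 155·cos21.9° = 143.8; c'Δl = 8.45; W sinα = 57.8
Slice 4: Δl = 2.2/cos43.1° = 3.013 m; N'_4 = 54·cos43.1° = 39.4; c'Δl = 8.44; W sinα = 36.9
Σc'Δl = 28.5 kN/m; ΣN' = 394.4 kN/m; ΣW sinα = 88.1 kN/m
Resisting = 28.5 + 394.4·tan32.4° = 28.5 + 250.3 = 278.8 kN/m
FS = 278.8 / 88.1 = 3.166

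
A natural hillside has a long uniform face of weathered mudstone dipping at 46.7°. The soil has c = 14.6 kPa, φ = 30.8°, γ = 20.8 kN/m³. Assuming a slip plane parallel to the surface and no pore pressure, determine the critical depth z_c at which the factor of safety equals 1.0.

Setting FS = 1.00 in FS = [c + γz cos²β tanφ] / [γz sinβ cosβ] and solving for z:
z = c / [γ cosβ (FS·sinβ − cosβ·tanφ)]
  = 14.6 / [20.8·cos46.7°·(1.00·sin46.7° − cos46.7°·tan30.8°)]
  = 14.6 / [20.8·0.6858·(1.00·0.7278 − 0.6858·0.5961)]
  = 14.6 / 4.5497 = 3.209 m

z_c = 3.21 m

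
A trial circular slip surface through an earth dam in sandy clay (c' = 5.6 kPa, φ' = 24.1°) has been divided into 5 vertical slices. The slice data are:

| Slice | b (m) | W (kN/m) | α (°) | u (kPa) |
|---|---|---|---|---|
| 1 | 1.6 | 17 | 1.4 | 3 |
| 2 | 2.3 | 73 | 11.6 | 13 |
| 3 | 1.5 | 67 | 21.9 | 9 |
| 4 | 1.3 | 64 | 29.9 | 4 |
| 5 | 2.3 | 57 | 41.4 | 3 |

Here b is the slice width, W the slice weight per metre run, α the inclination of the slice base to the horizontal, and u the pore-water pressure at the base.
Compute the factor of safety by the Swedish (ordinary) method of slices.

Ordinary method of slices: FS = Σ[c'·Δl_i + (W_i cosα_i − u_i·Δl_i)·tanφ'] / Σ W_i sinα_i, with Δl_i = b_i / cosα_i.
Slice 1: Δl = 1.6/cos1.4° = 1.600 m; N'_1 = 17·cos1.4° − 3·1.600 = 12.2; c'Δl = 8.96; W sinα = 0.4
Slice 2: Δl = 2.3/cos11.6° = 2.348 m; N'_2 = 73·cos11.6° − 13·2.348 = 41.0; c'Δl = 13.15; W sinα = 14.7
Slice 3: Δl = 1.5/cos21.9° = 1.617 m; N'_3 = 67·cos21.9° − 9·1.617 = 47.6; c'Δl = 9.05; W sinα = 25.0
Slice 4: Δl = 1.3/cos29.9° = 1.500 m; N'_4 = 64·cos29.9° − 4·1.500 = 49.5; c'Δl = 8.40; W sinα = 31.9
Slice 5: Δl = 2.3/cos41.4° = 3.066 m; N'_5 = 57·cos41.4° − 3·3.066 = 33.6; c'Δl = 17.17; W sinα = 37.7
Σc'Δl = 56.7 kN/m; ΣN' = 183.8 kN/m; ΣW sinα = 109.7 kN/m
Resisting = 56.7 + 183.8·tan24.1° = 56.7 + 82.2 = 139.0 kN/m
FS = 139.0 / 109.7 = 1.267

FS = 1.27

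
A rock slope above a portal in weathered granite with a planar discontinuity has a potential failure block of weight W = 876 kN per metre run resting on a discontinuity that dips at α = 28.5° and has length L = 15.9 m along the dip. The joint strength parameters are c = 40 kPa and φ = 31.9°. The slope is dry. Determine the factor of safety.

Resolving the block weight along and normal to the plane and applying the Mohr–Coulomb strength on the joint:
N' = W cosα = 876·cos28.5° = 769.8 kN/m
Driving force T = W sinα = 876·sin28.5° = 418.0 kN/m
Resisting force R = c·L + N'·tanφ = 40·15.9 + 769.8·tan31.9° = 636.0 + 479.2 = 1115.2 kN/m
FS = R / T = 1115.2 / 418.0 = 2.668

FS = 2.67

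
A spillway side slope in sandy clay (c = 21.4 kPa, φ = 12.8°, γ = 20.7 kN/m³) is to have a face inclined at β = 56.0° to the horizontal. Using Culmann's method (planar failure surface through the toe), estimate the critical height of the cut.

Culmann's analysis gives the critical failure plane at α_cr = (β + φ)/2 = (56.0 + 12.8)/2 = 34.4°, and the critical height
H_c = (4c/γ) · sinβ cosφ / [1 − cos(β − φ)]
    = (4·21.4/20.7) · sin56.0°·cos12.8° / [1 − cos(43.2°)]
    = 4.135 · 0.8290·0.9751 / [1 − 0.7290]
    = 4.135 · 0.8084 / 0.2710
    = 12.33 m

H_c = 12.33 m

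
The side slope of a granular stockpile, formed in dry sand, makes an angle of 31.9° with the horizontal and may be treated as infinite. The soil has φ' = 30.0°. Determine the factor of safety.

For a dry cohesionless infinite slope the factor of safety is FS = tanφ' / tanβ.
FS = tan30.0° / tan31.9° = 0.5774 / 0.6224 = 0.928

FS = 0.93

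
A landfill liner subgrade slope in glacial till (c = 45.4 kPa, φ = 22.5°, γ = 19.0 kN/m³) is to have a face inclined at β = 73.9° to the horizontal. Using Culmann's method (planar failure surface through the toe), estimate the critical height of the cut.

H_c = 22.56 m

Culmann's analysis gives the critical failure plane at α_cr = (β + φ)/2 = (73.9 + 22.5)/2 = 48.2°, and the critical height
H_c = (4c/γ) · sinβ cosφ / [1 − cos(β − φ)]
    = (4·45.4/19.0) · sin73.9°·cos22.5° / [1 − cos(51.4°)]
    = 9.558 · 0.9608·0.9239 / [1 − 0.6239]
    = 9.558 · 0.8876 / 0.3761
    = 22.56 m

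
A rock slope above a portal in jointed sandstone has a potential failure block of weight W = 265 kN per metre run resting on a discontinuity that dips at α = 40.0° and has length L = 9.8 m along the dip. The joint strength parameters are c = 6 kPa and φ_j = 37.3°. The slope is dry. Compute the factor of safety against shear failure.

Resolving the block weight along and normal to the plane and applying the Mohr–Coulomb strength on the joint:
N' = W cosα = 265·cos40.0° = 203.0 kN/m
Driving force T = W sinα = 265·sin40.0° = 170.3 kN/m
Resisting force R = c·L + N'·tanφ_j = 6·9.8 + 203.0·tan37.3° = 58.8 + 154.6 = 213.4 kN/m
FS = R / T = 213.4 / 170.3 = 1.253

FS = 1.25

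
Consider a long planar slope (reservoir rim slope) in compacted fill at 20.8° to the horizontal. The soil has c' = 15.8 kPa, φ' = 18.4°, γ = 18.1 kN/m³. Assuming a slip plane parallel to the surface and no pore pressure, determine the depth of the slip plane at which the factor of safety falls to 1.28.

z = 6.50 m

Setting FS = 1.28 in FS = [c' + γz cos²β tanφ'] / [γz sinβ cosβ] and solving for z:
z = c' / [γ cosβ (FS·sinβ − cosβ·tanφ')]
  = 15.8 / [18.1·cos20.8°·(1.28·sin20.8° − cos20.8°·tan18.4°)]
  = 15.8 / [18.1·0.9348·(1.28·0.3551 − 0.9348·0.3327)]
  = 15.8 / 2.4291 = 6.504 m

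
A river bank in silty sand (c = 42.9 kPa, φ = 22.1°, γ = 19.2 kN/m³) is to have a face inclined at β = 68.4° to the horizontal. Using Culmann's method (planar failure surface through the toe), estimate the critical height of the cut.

Culmann's analysis gives the critical failure plane at α_cr = (β + φ)/2 = (68.4 + 22.1)/2 = 45.2°, and the critical height
H_c = (4c/γ) · sinβ cosφ / [1 − cos(β − φ)]
    = (4·42.9/19.2) · sin68.4°·cos22.1° / [1 − cos(46.3°)]
    = 8.938 · 0.9298·0.9265 / [1 − 0.6909]
    = 8.938 · 0.8615 / 0.3091
    = 24.91 m

H_c = 24.91 m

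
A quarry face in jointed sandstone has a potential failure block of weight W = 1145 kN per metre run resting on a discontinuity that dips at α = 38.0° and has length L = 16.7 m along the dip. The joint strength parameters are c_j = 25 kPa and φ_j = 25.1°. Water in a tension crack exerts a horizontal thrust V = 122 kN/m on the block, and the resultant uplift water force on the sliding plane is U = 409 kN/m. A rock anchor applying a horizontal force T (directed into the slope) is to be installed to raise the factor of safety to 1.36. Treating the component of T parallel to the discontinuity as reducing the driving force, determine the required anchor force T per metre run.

T = 350 kN/m

Resolving forces along and normal to the sliding plane, with the horizontal anchor force T adding T·sinα to the effective normal force and T·cosα acting up the plane against the driving force:
FS = [c_jL + (W cosα − U − V sinα + T sinα) tanφ_j] / [W sinα + V cosα − T cosα]
Without the anchor: N' = 418.2 kN/m, driving T_d = 801.1 kN/m, resisting R = 25·16.7 + 418.2·tan25.1° = 613.4 kN/m, FS = 0.77.
Setting FS = 1.36 and solving for T:
1.36·(801.1 − T cos38.0°) = 613.4 + T sin38.0°·tan25.1°
T·(sin38.0°·tan25.1° + 1.36·cos38.0°) = 1.36·801.1 − 613.4
T·(0.6157·0.4684 + 1.36·0.7880) = 1089.5 − 613.4 = 476.1
T·1.3601 = 476.1
T = 350.0 kN/m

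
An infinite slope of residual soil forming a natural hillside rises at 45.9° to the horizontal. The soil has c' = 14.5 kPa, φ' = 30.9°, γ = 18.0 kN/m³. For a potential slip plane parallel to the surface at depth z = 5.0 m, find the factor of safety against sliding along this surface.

For an infinite slope with a slip plane parallel to the surface (no pore pressure): FS = [c' + γz cos²β tanφ'] / [γz sinβ cosβ].
γz = 18.0·5.0 = 90.00 kN/m²
Numerator = 14.5 + 90.00·cos²45.9°·tan30.9° = 14.5 + 90.00·0.4843·0.5985 = 40.586 kPa
Denominator = 90.00·sin45.9°·cos45.9° = 90.00·0.7181·0.6959 = 44.978 kPa
FS = 40.586 / 44.978 = 0.902

FS = 0.90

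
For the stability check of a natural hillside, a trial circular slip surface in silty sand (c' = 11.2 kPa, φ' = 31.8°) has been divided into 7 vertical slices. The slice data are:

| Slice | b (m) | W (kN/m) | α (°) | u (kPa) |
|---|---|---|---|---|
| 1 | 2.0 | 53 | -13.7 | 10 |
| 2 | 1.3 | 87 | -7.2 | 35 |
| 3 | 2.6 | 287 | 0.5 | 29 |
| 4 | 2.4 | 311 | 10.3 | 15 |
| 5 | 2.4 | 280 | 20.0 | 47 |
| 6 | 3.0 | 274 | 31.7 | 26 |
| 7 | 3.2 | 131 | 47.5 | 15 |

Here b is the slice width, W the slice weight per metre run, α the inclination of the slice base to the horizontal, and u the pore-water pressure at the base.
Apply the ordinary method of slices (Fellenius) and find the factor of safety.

Ordinary method of slices: FS = Σ[c'·Δl_i + (W_i cosα_i − u_i·Δl_i)·tanφ'] / Σ W_i sinα_i, with Δl_i = b_i / cosα_i.
Slice 1: Δl = 2.0/cos(-13.7°) = 2.059 m; N'_1 = 53·cos(-13.7°) − 10·2.059 = 30.9; c'Δl = 23.06; W sinα = -12.6
Slice 2: Δl = 1.3/cos(-7.2°) = 1.310 m; N'_2 = 87·cos(-7.2°) − 35·1.310 = 40.5; c'Δl = 14.68; W sinα = -10.9
Slice 3: Δl = 2.6/cos0.5° = 2.600 m; N'_3 = 287·cos0.5° − 29·2.600 = 211.6; c'Δl = 29.12; W sinα = 2.5
Slice 4: Δl = 2.4/cos10.3° = 2.439 m; N'_4 = 311·cos10.3° − 15·2.439 = 269.4; c'Δl = 27.32; W sinα = 55.6
Slice 5: Δl = 2.4/cos20.0° = 2.554 m; N'_5 = 280·cos20.0° − 47·2.554 = 143.1; c'Δl = 28.61; W sinα = 95.8
Slice 6: Δl = 3.0/cos31.7° = 3.526 m; N'_6 = 274·cos31.7° − 26·3.526 = 141.4; c'Δl = 39.49; W sinα = 144.0
Slice 7: Δl = 3.2/cos47.5° = 4.737 m; N'_7 = 131·cos47.5° − 15·4.737 = 17.5; c'Δl = 53.05; W sinα = 96.6
Σc'Δl = 215.3 kN/m; ΣN' = 854.3 kN/m; ΣW sinα = 371.0 kN/m
Resisting = 215.3 + 854.3·tan31.8° = 215.3 + 529.7 = 745.0 kN/m
FS = 745.0 / 371.0 = 2.008

FS = 2.01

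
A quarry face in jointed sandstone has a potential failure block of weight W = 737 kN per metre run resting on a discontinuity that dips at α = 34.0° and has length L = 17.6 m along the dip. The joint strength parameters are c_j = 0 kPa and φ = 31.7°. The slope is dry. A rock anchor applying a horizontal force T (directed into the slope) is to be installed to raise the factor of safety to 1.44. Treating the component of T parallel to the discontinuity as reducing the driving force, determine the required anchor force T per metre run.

Resolving forces along and normal to the sliding plane, with the horizontal anchor force T adding T·sinα to the effective normal force and T·cosα acting up the plane against the driving force:
FS = [c_jL + (W cosα + T sinα) tanφ] / [W sinα − T cosα]
Without the anchor: N' = 611.0 kN/m, driving T_d = 412.1 kN/m, resisting R = 0·17.6 + 611.0·tan31.7° = 377.4 kN/m, FS = 0.92.
Setting FS = 1.44 and solving for T:
1.44·(412.1 − T cos34.0°) = 377.4 + T sin34.0°·tan31.7°
T·(sin34.0°·tan31.7° + 1.44·cos34.0°) = 1.44·412.1 − 377.4
T·(0.5592·0.6176 + 1.44·0.8290) = 593.5 − 377.4 = 216.1
T·1.5392 = 216.1
T = 140.4 kN/m

T = 140 kN/m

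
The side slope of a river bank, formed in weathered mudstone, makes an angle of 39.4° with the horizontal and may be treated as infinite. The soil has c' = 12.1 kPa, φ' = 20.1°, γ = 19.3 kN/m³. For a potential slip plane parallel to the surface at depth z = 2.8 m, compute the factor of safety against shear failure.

For an infinite slope with a slip plane parallel to the surface (no pore pressure): FS = [c' + γz cos²β tanφ'] / [γz sinβ cosβ].
γz = 19.3·2.8 = 54.04 kN/m²
Numerator = 12.1 + 54.04·cos²39.4°·tan20.1° = 12.1 + 54.04·0.5971·0.3659 = 23.908 kPa
Denominator = 54.04·sin39.4°·cos39.4° = 54.04·0.6347·0.7727 = 26.505 kPa
FS = 23.908 / 26.505 = 0.902

FS = 0.90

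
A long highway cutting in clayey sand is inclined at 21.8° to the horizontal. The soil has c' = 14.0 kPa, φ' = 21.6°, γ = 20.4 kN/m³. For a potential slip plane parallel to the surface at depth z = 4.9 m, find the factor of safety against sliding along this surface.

FS = 1.40

For an infinite slope with a slip plane parallel to the surface (no pore pressure): FS = [c' + γz cos²β tanφ'] / [γz sinβ cosβ].
γz = 20.4·4.9 = 99.96 kN/m²
Numerator = 14.0 + 99.96·cos²21.8°·tan21.6° = 14.0 + 99.96·0.8621·0.3959 = 48.119 kPa
Denominator = 99.96·sin21.8°·cos21.8° = 99.96·0.3714·0.9285 = 34.467 kPa
FS = 48.119 / 34.467 = 1.396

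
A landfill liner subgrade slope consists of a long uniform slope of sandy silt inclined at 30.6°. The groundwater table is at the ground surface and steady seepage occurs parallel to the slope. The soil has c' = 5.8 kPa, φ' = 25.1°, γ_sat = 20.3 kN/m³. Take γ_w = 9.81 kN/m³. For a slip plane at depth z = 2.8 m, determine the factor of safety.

FS = 0.64

With seepage parallel to the slope and the water table at the surface, the effective normal stress on the slip plane uses the buoyant unit weight γ' = γ_sat − γ_w while the driving shear stress uses γ_sat:
FS = [c' + γ' z cos²β tanφ'] / [γ_sat z sinβ cosβ]
γ' = 20.3 − 9.81 = 10.49 kN/m³
Numerator = 5.8 + 10.49·2.8·cos²30.6°·tan25.1° = 5.8 + 10.49·2.8·0.7409·0.4684 = 15.994 kPa
Denominator = 20.3·2.8·sin30.6°·cos30.6° = 20.3·2.8·0.5090·0.8607 = 24.905 kPa
FS = 15.994 / 24.905 = 0.642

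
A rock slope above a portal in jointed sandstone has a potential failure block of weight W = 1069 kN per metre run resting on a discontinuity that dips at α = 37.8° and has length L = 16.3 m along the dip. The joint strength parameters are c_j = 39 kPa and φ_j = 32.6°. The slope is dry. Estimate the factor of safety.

FS = 1.79

Resolving the block weight along and normal to the plane and applying the Mohr–Coulomb strength on the joint:
N' = W cosα = 1069·cos37.8° = 844.7 kN/m
Driving force T = W sinα = 1069·sin37.8° = 655.2 kN/m
Resisting force R = c_j·L + N'·tanφ_j = 39·16.3 + 844.7·tan32.6° = 635.7 + 540.2 = 1175.9 kN/m
FS = R / T = 1175.9 / 655.2 = 1.795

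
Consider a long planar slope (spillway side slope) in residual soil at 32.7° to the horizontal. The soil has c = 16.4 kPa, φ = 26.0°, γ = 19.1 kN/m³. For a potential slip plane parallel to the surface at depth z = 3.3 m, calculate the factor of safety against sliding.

FS = 1.33

For an infinite slope with a slip plane parallel to the surface (no pore pressure): FS = [c + γz cos²β tanφ] / [γz sinβ cosβ].
γz = 19.1·3.3 = 63.03 kN/m²
Numerator = 16.4 + 63.03·cos²32.7°·tan26.0° = 16.4 + 63.03·0.7081·0.4877 = 38.169 kPa
Denominator = 63.03·sin32.7°·cos32.7° = 63.03·0.5402·0.8415 = 28.655 kPa
FS = 38.169 / 28.655 = 1.332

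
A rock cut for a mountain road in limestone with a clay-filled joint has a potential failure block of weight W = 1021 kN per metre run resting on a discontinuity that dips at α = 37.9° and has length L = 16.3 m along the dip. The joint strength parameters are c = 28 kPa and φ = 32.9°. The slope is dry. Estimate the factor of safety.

FS = 1.56

Resolving the block weight along and normal to the plane and applying the Mohr–Coulomb strength on the joint:
N' = W cosα = 1021·cos37.9° = 805.7 kN/m
Driving force T = W sinα = 1021·sin37.9° = 627.2 kN/m
Resisting force R = c·L + N'·tanφ = 28·16.3 + 805.7·tan32.9° = 456.4 + 521.2 = 977.6 kN/m
FS = R / T = 977.6 / 627.2 = 1.559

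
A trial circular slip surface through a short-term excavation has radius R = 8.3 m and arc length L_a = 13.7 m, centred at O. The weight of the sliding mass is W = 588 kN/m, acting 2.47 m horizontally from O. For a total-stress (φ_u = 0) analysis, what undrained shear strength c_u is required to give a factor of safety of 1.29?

c_u = 16.5 kPa

FS = c_u·L_a·R / (W·d), so c_u = FS·W·d / (L_a·R).
c_u = 1.29·588·2.47 / (13.70·8.3) = 1873.5 / 113.71 = 16.48 kPa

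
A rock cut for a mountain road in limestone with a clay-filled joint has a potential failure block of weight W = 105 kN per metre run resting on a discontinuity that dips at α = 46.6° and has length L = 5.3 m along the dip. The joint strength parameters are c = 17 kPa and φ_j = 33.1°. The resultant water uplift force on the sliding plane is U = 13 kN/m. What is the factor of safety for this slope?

FS = 1.69

Resolving the block weight along and normal to the plane and applying the Mohr–Coulomb strength on the joint:
N' = W cosα − U = 105·cos46.6° − 13 = 59.1 kN/m
Driving force T = W sinα = 105·sin46.6° = 76.3 kN/m
Resisting force R = c·L + N'·tanφ_j = 17·5.3 + 59.1·tan33.1° = 90.1 + 38.6 = 128.7 kN/m
FS = R / T = 128.7 / 76.3 = 1.686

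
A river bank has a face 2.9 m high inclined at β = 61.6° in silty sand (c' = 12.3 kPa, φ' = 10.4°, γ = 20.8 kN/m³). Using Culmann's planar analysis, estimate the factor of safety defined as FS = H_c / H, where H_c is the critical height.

H_c = (4c'/γ) · sinβ cosφ' / [1 − cos(β − φ')]
    = (4·12.3/20.8) · sin61.6°·cos10.4° / [1 − cos51.2°]
    = 2.365 · 0.8652 / 0.3734 = 5.48 m
FS = H_c / H = 5.48 / 2.9 = 1.890

FS = 1.89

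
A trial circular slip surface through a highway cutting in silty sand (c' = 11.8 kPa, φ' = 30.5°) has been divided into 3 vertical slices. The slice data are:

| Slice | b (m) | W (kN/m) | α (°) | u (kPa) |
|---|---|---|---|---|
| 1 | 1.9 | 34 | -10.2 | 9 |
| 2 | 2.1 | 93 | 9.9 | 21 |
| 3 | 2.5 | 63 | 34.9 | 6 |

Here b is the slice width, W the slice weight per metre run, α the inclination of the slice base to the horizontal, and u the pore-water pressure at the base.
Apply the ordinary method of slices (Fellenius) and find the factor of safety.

FS = 3.06

Ordinary method of slices: FS = Σ[c'·Δl_i + (W_i cosα_i − u_i·Δl_i)·tanφ'] / Σ W_i sinα_i, with Δl_i = b_i / cosα_i.
Slice 1: Δl = 1.9/cos(-10.2°) = 1.931 m; N'_1 = 34·cos(-10.2°) − 9·1.931 = 16.1; c'Δl = 22.78; W sinα = -6.0
Slice 2: Δl = 2.1/cos9.9° = 2.132 m; N'_2 = 93·cos9.9° − 21·2.132 = 46.8; c'Δl = 25.15; W sinα = 16.0
Slice 3: Δl = 2.5/cos34.9° = 3.048 m; N'_3 = 63·cos34.9° − 6·3.048 = 33.4; c'Δl = 35.97; W sinα = 36.0
Σc'Δl = 83.9 kN/m; ΣN' = 96.3 kN/m; ΣW sinα = 46.0 kN/m
Resisting = 83.9 + 96.3·tan30.5° = 83.9 + 56.7 = 140.6 kN/m
FS = 140.6 / 46.0 = 3.056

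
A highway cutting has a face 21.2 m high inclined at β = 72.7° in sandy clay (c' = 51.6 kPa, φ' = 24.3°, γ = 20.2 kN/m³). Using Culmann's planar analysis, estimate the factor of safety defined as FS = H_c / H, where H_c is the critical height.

FS = 1.25

H_c = (4c'/γ) · sinβ cosφ' / [1 − cos(β − φ')]
    = (4·51.6/20.2) · sin72.7°·cos24.3° / [1 − cos48.4°]
    = 10.218 · 0.8702 / 0.3361 = 26.46 m
FS = H_c / H = 26.46 / 21.2 = 1.248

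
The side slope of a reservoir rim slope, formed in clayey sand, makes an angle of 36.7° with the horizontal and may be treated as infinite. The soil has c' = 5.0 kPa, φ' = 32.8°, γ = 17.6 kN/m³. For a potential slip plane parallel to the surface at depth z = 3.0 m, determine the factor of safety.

For an infinite slope with a slip plane parallel to the surface (no pore pressure): FS = [c' + γz cos²β tanφ'] / [γz sinβ cosβ].
γz = 17.6·3.0 = 52.80 kN/m²
Numerator = 5.0 + 52.80·cos²36.7°·tan32.8° = 5.0 + 52.80·0.6428·0.6445 = 26.874 kPa
Denominator = 52.80·sin36.7°·cos36.7° = 52.80·0.5976·0.8018 = 25.300 kPa
FS = 26.874 / 25.300 = 1.062

FS = 1.06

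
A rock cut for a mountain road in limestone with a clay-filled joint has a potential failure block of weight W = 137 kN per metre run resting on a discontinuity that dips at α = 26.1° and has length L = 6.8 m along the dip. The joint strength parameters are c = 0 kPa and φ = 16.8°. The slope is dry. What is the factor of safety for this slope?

FS = 0.62

Resolving the block weight along and normal to the plane and applying the Mohr–Coulomb strength on the joint:
N' = W cosα = 137·cos26.1° = 123.0 kN/m
Driving force T = W sinα = 137·sin26.1° = 60.3 kN/m
Resisting force R = c·L + N'·tanφ = 0·6.8 + 123.0·tan16.8° = 0.0 + 37.1 = 37.1 kN/m
FS = R / T = 37.1 / 60.3 = 0.616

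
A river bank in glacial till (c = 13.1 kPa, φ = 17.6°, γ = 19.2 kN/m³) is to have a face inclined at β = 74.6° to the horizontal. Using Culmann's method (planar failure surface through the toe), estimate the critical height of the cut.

H_c = 5.51 m

Culmann's analysis gives the critical failure plane at α_cr = (β + φ)/2 = (74.6 + 17.6)/2 = 46.1°, and the critical height
H_c = (4c/γ) · sinβ cosφ / [1 − cos(β − φ)]
    = (4·13.1/19.2) · sin74.6°·cos17.6° / [1 − cos(57.0°)]
    = 2.729 · 0.9641·0.9532 / [1 − 0.5446]
    = 2.729 · 0.9190 / 0.4554
    = 5.51 m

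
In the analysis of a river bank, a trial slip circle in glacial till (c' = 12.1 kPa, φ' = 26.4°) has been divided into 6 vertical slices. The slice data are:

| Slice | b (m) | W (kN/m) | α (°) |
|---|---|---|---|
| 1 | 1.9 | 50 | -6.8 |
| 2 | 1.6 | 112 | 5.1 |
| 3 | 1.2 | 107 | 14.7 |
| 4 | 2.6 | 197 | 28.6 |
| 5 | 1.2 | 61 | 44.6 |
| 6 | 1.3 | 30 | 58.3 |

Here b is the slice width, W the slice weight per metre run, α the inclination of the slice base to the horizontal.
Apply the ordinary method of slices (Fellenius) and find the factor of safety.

Ordinary method of slices: FS = Σ[c'·Δl_i + (W_i cosα_i)·tanφ'] / Σ W_i sinα_i, with Δl_i = b_i / cosα_i.
Slice 1: Δl = 1.9/cos(-6.8°) = 1.913 m; N'_1 = 50·cos(-6.8°) = 49.6; c'Δl = 23.15; W sinα = -5.9
Slice 2: Δl = 1.6/cos5.1° = 1.606 m; N'_2 = 112·cos5.1° = 111.6; c'Δl = 19.44; W sinα = 10.0
Slice 3: Δl = 1.2/cos14.7° = 1.241 m; N'_3 = 107·cos14.7° = 103.5; c'Δl = 15.01; W sinα = 27.2
Slice 4: Δl = 2.6/cos28.6° = 2.961 m; N'_4 = 197·cos28.6° = 173.0; c'Δl = 35.83; W sinα = 94.3
Slice 5: Δl = 1.2/cos44.6° = 1.685 m; N'_5 = 61·cos44.6° = 43.4; c'Δl = 20.39; W sinα = 42.8
Slice 6: Δl = 1.3/cos58.3° = 2.474 m; N'_6 = 30·cos58.3° = 15.8; c'Δl = 29.94; W sinα = 25.5
Σc'Δl = 143.8 kN/m; ΣN' = 496.9 kN/m; ΣW sinα = 193.8 kN/m
Resisting = 143.8 + 496.9·tan26.4° = 143.8 + 246.6 = 390.4 kN/m
FS = 390.4 / 193.8 = 2.014

FS = 2.01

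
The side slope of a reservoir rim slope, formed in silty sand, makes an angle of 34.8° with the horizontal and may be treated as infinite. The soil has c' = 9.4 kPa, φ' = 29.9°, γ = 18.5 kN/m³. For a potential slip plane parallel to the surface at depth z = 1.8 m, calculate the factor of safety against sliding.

FS = 1.43

For an infinite slope with a slip plane parallel to the surface (no pore pressure): FS = [c' + γz cos²β tanφ'] / [γz sinβ cosβ].
γz = 18.5·1.8 = 33.30 kN/m²
Numerator = 9.4 + 33.30·cos²34.8°·tan29.9° = 9.4 + 33.30·0.6743·0.5750 = 22.311 kPa
Denominator = 33.30·sin34.8°·cos34.8° = 33.30·0.5707·0.8211 = 15.606 kPa
FS = 22.311 / 15.606 = 1.430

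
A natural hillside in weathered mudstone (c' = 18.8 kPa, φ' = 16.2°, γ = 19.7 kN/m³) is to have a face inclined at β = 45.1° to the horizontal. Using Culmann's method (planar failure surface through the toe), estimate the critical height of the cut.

H_c = 20.85 m

Culmann's analysis gives the critical failure plane at α_cr = (β + φ')/2 = (45.1 + 16.2)/2 = 30.6°, and the critical height
H_c = (4c'/γ) · sinβ cosφ' / [1 − cos(β − φ')]
    = (4·18.8/19.7) · sin45.1°·cos16.2° / [1 − cos(28.9°)]
    = 3.817 · 0.7083·0.9603 / [1 − 0.8755]
    = 3.817 · 0.6802 / 0.1245
    = 20.85 m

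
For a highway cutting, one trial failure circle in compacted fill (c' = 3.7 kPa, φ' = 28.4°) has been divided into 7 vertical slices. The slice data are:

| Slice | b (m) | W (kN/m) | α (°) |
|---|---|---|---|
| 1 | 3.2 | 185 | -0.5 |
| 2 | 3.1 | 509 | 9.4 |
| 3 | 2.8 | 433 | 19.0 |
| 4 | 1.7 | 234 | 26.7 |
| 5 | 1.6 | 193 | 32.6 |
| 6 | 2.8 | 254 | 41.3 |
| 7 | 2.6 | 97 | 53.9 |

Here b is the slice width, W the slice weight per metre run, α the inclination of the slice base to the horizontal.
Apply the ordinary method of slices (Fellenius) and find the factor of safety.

Ordinary method of slices: FS = Σ[c'·Δl_i + (W_i cosα_i)·tanφ'] / Σ W_i sinα_i, with Δl_i = b_i / cosα_i.
Slice 1: Δl = 3.2/cos(-0.5°) = 3.200 m; N'_1 = 185·cos(-0.5°) = 185.0; c'Δl = 11.84; W sinα = -1.6
Slice 2: Δl = 3.1/cos9.4° = 3.142 m; N'_2 = 509·cos9.4° = 502.2; c'Δl = 11.63; W sinα = 83.1
Slice 3: Δl = 2.8/cos19.0° = 2.961 m; N'_3 = 433·cos19.0° = 409.4; c'Δl = 10.96; W sinα = 141.0
Slice 4: Δl = 1.7/cos26.7° = 1.903 m; N'_4 = 234·cos26.7° = 209.0; c'Δl = 7.04; W sinα = 105.1
Slice 5: Δl = 1.6/cos32.6° = 1.899 m; N'_5 = 193·cos32.6° = 162.6; c'Δl = 7.03; W sinα = 104.0
Slice 6: Δl = 2.8/cos41.3° = 3.727 m; N'_6 = 254·cos41.3° = 190.8; c'Δl = 13.79; W sinα = 167.6
Slice 7: Δl = 2.6/cos53.9° = 4.413 m; N'_7 = 97·cos53.9° = 57.2; c'Δl = 16.33; W sinα = 78.4
Σc'Δl = 78.6 kN/m; ΣN' = 1716.2 kN/m; ΣW sinα = 677.6 kN/m
Resisting = 78.6 + 1716.2·tan28.4° = 78.6 + 927.9 = 1006.5 kN/m
FS = 1006.5 / 677.6 = 1.485

FS = 1.49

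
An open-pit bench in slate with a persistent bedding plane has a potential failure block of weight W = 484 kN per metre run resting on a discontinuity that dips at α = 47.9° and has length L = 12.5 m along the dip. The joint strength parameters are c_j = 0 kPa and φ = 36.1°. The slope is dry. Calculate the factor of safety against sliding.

FS = 0.66

Resolving the block weight along and normal to the plane and applying the Mohr–Coulomb strength on the joint:
N' = W cosα = 484·cos47.9° = 324.5 kN/m
Driving force T = W sinα = 484·sin47.9° = 359.1 kN/m
Resisting force R = c_j·L + N'·tanφ = 0·12.5 + 324.5·tan36.1° = 0.0 + 236.6 = 236.6 kN/m
FS = R / T = 236.6 / 359.1 = 0.659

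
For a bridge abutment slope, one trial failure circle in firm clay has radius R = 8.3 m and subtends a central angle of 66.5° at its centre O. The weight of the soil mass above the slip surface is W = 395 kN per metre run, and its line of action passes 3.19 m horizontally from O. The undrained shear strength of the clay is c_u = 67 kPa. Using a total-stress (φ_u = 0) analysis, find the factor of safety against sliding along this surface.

FS = 4.25

Taking moments about the centre O, the resisting moment is provided by the undrained shear strength acting along the arc:
Arc length L_a = R·θ = 8.3·(66.5°·π/180) = 8.3·1.1606 = 9.63 m
M_R = c_u·L_a·R = 67·9.63·8.3 = 5357.1 kN·m/m
M_D = W·d = 395·3.19 = 1260.0 kN·m/m
FS = M_R / M_D = 5357.1 / 1260.0 = 4.252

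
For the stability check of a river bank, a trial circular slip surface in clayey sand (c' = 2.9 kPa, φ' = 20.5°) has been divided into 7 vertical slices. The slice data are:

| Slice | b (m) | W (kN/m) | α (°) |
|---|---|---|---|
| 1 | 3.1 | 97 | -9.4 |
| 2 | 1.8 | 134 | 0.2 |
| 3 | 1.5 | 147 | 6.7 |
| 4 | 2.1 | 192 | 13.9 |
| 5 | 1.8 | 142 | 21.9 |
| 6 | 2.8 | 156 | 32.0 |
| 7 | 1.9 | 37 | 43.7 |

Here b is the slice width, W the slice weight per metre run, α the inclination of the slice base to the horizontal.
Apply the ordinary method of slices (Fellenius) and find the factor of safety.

Ordinary method of slices: FS = Σ[c'·Δl_i + (W_i cosα_i)·tanφ'] / Σ W_i sinα_i, with Δl_i = b_i / cosα_i.
Slice 1: Δl = 3.1/cos(-9.4°) = 3.142 m; N'_1 = 97·cos(-9.4°) = 95.7; c'Δl = 9.11; W sinα = -15.8
Slice 2: Δl = 1.8/cos0.2° = 1.800 m; N'_2 = 134·cos0.2° = 134.0; c'Δl = 5.22; W sinα = 0.5
Slice 3: Δl = 1.5/cos6.7° = 1.510 m; N'_3 = 147·cos6.7° = 146.0; c'Δl = 4.38; W sinα = 17.2
Slice 4: Δl = 2.1/cos13.9° = 2.163 m; N'_4 = 192·cos13.9° = 186.4; c'Δl = 6.27; W sinα = 46.1
Slice 5: Δl = 1.8/cos21.9° = 1.940 m; N'_5 = 142·cos21.9° = 131.8; c'Δl = 5.63; W sinα = 53.0
Slice 6: Δl = 2.8/cos32.0° = 3.302 m; N'_6 = 156·cos32.0° = 132.3; c'Δl = 9.57; W sinα = 82.7
Slice 7: Δl = 1.9/cos43.7° = 2.628 m; N'_7 = 37·cos43.7° = 26.7; c'Δl = 7.62; W sinα = 25.6
Σc'Δl = 47.8 kN/m; ΣN' = 852.9 kN/m; ΣW sinα = 209.1 kN/m
Resisting = 47.8 + 852.9·tan20.5° = 47.8 + 318.9 = 366.7 kN/m
FS = 366.7 / 209.1 = 1.754

FS = 1.75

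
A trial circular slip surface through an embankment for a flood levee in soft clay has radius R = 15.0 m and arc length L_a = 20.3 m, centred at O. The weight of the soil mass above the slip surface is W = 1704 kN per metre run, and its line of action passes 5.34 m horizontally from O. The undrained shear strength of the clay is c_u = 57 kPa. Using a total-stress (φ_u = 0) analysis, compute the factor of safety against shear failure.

FS = 1.91

Taking moments about the centre O, the resisting moment is provided by the undrained shear strength acting along the arc:
M_R = c_u·L_a·R = 57·20.30·15.0 = 17356.5 kN·m/m
M_D = W·d = 1704·5.34 = 9099.4 kN·m/m
FS = M_R / M_D = 17356.5 / 9099.4 = 1.907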